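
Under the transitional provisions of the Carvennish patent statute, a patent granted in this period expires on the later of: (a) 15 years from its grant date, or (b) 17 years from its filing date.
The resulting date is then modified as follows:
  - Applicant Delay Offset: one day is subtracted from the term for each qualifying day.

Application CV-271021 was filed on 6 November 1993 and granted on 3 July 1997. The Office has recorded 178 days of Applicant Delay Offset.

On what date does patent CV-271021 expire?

(a) grant + 15 years → 3 July 2012.
(b) filing + 17 years → 6 November 2010.
Later of the two: 3 July 2012.
Applicant Delay Offset: −178 days → 7 January 2012.

January 7, 2012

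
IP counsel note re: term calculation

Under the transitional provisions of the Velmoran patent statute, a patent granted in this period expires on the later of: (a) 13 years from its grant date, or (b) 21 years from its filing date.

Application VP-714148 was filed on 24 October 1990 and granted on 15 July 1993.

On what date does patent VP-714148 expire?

(a) grant + 13 years → 15 July 2006.
(b) filing + 21 years → 24 October 2011.
Later of the two: 24 October 2011.

October 24, 2011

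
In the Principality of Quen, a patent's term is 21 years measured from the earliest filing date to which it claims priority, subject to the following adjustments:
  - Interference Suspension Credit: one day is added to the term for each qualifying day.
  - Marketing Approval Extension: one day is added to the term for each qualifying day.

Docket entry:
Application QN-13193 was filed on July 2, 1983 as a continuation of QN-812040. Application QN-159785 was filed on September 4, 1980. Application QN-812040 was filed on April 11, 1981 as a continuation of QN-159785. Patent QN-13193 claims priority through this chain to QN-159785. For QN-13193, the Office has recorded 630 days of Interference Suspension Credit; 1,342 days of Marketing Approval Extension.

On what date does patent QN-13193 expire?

2007-01-28

Earliest priority filing: 4 September 1980.
Base term: 4 September 1980 + 21 years → 4 September 2001.
Interference Suspension Credit: +630 days → 27 May 2003.
Marketing Approval Extension: +1342 days → 28 January 2007.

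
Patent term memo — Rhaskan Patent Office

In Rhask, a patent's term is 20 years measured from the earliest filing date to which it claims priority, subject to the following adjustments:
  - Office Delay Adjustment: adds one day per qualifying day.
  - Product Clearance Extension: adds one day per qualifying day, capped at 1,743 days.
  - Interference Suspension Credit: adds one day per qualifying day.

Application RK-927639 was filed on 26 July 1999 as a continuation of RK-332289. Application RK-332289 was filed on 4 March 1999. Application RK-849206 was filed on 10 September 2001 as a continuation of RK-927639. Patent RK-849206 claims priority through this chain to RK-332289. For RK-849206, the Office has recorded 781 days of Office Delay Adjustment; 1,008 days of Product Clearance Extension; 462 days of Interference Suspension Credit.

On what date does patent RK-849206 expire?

May 2, 2025

Earliest priority filing: 4 March 1999.
Base term: 4 March 1999 + 20 years → 4 March 2019.
Office Delay Adjustment: +781 days → 23 April 2021.
Product Clearance Extension: 1008 days (within the 1743-day cap) → +1008 days → 26 January 2024.
Interference Suspension Credit: +462 days → 2 May 2025.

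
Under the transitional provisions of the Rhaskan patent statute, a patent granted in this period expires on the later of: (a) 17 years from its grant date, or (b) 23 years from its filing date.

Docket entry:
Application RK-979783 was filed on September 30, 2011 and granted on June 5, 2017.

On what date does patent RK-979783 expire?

September 30, 2034

(a) grant + 17 years → 5 June 2034.
(b) filing + 23 years → 30 September 2034.
Later of the two: 30 September 2034.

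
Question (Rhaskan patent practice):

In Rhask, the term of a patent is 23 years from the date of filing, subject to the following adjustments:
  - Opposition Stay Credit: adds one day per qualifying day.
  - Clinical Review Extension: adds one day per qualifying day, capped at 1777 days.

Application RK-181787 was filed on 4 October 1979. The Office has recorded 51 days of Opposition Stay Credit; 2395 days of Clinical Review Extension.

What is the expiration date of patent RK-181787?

October 6, 2007

Base term: filing date + 23 years → 4 October 2002.
Opposition Stay Credit: +51 days → 24 November 2002.
Clinical Review Extension: 2395 days claimed exceeds the 1777-day cap, so +1777 days → 6 October 2007.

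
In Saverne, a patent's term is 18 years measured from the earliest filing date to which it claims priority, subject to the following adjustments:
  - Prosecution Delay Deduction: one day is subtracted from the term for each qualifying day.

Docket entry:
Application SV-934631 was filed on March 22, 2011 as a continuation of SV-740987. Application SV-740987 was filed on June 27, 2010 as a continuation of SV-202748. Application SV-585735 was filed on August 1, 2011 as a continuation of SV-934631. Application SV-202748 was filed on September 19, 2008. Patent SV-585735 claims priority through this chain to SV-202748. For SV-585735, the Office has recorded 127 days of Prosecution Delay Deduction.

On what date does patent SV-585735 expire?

2026-05-15

Earliest priority filing: 19 September 2008.
Base term: 19 September 2008 + 18 years → 19 September 2026.
Prosecution Delay Deduction: −127 days → 15 May 2026.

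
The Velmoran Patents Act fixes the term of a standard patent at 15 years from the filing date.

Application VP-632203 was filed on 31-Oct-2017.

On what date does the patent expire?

Filing date + 15 years → 31 October 2032.

2032-10-31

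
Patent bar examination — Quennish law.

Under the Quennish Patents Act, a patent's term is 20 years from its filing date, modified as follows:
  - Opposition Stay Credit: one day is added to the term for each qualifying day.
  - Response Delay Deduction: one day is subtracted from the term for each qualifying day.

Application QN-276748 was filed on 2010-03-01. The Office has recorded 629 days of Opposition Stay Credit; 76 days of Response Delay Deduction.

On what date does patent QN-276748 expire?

Base term: filing date + 20 years → 1 March 2030.
Opposition Stay Credit: +629 days → 20 November 2031.
Response Delay Deduction: −76 days → 5 September 2031.

September 5, 2031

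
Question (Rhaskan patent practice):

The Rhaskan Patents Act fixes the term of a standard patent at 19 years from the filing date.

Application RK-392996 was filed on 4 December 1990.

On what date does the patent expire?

December 4, 2009

Filing date + 19 years → 4 December 2009.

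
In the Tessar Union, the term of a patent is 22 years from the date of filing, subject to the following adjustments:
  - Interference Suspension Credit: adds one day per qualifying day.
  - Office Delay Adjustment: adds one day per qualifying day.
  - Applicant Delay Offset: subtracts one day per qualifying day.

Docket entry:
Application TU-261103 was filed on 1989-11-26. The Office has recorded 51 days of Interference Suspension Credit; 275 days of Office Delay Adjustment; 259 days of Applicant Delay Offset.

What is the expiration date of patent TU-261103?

Base term: filing date + 22 years → 26 November 2011.
Interference Suspension Credit: +51 days → 16 January 2012.
Office Delay Adjustment: +275 days → 17 October 2012.
Applicant Delay Offset: −259 days → 1 February 2012.

2012-02-01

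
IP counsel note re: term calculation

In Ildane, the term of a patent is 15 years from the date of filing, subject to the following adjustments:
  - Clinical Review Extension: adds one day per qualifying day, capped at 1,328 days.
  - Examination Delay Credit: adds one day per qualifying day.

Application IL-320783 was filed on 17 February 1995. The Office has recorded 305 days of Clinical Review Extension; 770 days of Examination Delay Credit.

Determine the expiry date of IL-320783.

Base term: filing date + 15 years → 17 February 2010.
Clinical Review Extension: 305 days (within the 1328-day cap) → +305 days → 19 December 2010.
Examination Delay Credit: +770 days → 27 January 2013.

January 27, 2013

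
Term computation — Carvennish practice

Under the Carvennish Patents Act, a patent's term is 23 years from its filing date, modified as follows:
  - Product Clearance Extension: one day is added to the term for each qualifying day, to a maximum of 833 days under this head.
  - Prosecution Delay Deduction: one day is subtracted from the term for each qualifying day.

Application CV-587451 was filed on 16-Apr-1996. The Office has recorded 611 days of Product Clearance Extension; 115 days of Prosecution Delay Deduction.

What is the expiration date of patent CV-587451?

2020-08-24

Base term: filing date + 23 years → 16 April 2019.
Product Clearance Extension: 611 days (within the 833-day cap) → +611 days → 17 December 2020.
Prosecution Delay Deduction: −115 days → 24 August 2020.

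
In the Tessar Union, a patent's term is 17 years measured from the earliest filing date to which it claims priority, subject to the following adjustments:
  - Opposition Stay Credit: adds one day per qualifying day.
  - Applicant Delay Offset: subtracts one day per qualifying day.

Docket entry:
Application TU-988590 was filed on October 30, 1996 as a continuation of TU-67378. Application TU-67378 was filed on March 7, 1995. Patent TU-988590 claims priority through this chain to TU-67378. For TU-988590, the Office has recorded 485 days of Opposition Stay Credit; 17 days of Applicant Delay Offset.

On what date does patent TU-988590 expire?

June 18, 2013

Earliest priority filing: 7 March 1995.
Base term: 7 March 1995 + 17 years → 7 March 2012.
Opposition Stay Credit: +485 days → 5 July 2013.
Applicant Delay Offset: −17 days → 18 June 2013.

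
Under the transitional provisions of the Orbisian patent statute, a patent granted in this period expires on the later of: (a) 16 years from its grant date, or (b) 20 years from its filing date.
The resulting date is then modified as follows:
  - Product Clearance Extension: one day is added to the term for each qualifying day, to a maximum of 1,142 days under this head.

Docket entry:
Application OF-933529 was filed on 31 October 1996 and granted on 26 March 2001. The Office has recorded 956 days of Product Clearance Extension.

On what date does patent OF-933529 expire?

(a) grant + 16 years → 26 March 2017.
(b) filing + 20 years → 31 October 2016.
Later of the two: 26 March 2017.
Product Clearance Extension: 956 days (within the 1142-day cap) → +956 days → 7 November 2019.

2019-11-07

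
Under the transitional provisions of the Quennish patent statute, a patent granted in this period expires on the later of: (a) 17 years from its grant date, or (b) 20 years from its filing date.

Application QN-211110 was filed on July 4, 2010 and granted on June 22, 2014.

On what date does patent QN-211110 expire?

(a) grant + 17 years → 22 June 2031.
(b) filing + 20 years → 4 July 2030.
Later of the two: 22 June 2031.

June 22, 2031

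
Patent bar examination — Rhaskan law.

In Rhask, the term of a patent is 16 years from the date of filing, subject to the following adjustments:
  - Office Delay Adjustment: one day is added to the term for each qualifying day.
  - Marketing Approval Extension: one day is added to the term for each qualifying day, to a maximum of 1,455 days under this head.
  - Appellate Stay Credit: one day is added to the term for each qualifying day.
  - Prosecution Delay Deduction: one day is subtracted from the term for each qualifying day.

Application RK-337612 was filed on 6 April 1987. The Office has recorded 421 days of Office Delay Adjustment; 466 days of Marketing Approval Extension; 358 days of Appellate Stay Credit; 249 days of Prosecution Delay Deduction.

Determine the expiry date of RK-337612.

Base term: filing date + 16 years → 6 April 2003.
Office Delay Adjustment: +421 days → 31 May 2004.
Marketing Approval Extension: 466 days (within the 1455-day cap) → +466 days → 9 September 2005.
Appellate Stay Credit: +358 days → 2 September 2006.
Prosecution Delay Deduction: −249 days → 27 December 2005.

2005-12-27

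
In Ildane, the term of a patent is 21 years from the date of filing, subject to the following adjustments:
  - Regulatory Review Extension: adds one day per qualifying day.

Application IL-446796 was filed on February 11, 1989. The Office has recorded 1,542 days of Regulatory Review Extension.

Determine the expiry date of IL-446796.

Base term: filing date + 21 years → 11 February 2010.
Regulatory Review Extension: +1542 days → 3 May 2014.

2014-05-03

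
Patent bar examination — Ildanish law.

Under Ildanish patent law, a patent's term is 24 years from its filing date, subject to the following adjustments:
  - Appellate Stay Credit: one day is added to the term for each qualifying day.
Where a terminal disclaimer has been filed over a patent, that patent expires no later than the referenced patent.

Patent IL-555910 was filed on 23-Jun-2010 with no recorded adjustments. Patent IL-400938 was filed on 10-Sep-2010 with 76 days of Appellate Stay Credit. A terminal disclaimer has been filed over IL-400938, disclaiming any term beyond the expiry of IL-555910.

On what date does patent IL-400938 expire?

June 23, 2034

Natural term of IL-400938:
  Base: filing + 24 years → 10 September 2034.
  Appellate Stay Credit: +76 days → 25 November 2034.
Expiry of referenced patent IL-555910:
  Base: filing + 24 years → 23 June 2034.
Terminal disclaimer: IL-400938 expires on the earlier of 25 November 2034 and 23 June 2034.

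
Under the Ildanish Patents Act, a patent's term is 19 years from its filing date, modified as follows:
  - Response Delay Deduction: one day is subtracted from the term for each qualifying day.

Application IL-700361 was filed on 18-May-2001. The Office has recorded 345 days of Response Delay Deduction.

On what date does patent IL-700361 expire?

2019-06-08

Base term: filing date + 19 years → 18 May 2020.
Response Delay Deduction: −345 days → 8 June 2019.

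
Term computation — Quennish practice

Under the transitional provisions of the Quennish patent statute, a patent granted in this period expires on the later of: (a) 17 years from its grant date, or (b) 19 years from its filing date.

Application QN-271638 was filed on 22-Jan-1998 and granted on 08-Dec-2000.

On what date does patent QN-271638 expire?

(a) grant + 17 years → 8 December 2017.
(b) filing + 19 years → 22 January 2017.
Later of the two: 8 December 2017.

December 8, 2017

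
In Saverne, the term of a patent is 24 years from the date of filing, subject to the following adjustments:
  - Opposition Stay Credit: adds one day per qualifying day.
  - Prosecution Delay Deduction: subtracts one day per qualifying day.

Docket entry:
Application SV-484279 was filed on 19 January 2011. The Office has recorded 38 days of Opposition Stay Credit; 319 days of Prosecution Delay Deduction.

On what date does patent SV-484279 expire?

April 13, 2034

Base term: filing date + 24 years → 19 January 2035.
Opposition Stay Credit: +38 days → 26 February 2035.
Prosecution Delay Deduction: −319 days → 13 April 2034.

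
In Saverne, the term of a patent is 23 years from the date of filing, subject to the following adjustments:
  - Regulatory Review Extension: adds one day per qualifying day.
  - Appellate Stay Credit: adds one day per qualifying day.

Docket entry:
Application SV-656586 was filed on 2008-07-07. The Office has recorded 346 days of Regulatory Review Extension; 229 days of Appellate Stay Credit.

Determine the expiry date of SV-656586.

2033-02-01

Base term: filing date + 23 years → 7 July 2031.
Regulatory Review Extension: +346 days → 17 June 2032.
Appellate Stay Credit: +229 days → 1 February 2033.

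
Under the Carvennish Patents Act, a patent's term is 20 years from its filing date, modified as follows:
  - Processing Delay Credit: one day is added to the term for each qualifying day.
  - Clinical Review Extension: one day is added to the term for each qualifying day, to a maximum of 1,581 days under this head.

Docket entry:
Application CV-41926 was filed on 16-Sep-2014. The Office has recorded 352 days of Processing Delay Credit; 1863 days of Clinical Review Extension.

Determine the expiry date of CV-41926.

2040-01-01

Base term: filing date + 20 years → 16 September 2034.
Processing Delay Credit: +352 days → 3 September 2035.
Clinical Review Extension: 1863 days claimed exceeds the 1581-day cap, so +1581 days → 1 January 2040.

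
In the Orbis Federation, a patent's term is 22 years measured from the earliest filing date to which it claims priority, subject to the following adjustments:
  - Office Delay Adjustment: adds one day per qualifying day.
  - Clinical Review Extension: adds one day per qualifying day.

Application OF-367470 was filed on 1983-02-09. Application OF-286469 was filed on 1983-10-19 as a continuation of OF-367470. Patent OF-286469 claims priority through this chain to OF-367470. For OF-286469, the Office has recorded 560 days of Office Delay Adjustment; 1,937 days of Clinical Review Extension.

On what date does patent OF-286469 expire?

Earliest priority filing: 9 February 1983.
Base term: 9 February 1983 + 22 years → 9 February 2005.
Office Delay Adjustment: +560 days → 23 August 2006.
Clinical Review Extension: +1937 days → 12 December 2011.

2011-12-12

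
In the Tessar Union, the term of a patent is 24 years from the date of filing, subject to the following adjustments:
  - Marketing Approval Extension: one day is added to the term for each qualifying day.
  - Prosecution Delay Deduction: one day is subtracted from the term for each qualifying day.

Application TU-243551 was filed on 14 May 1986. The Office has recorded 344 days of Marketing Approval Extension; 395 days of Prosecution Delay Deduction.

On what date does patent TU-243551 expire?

Base term: filing date + 24 years → 14 May 2010.
Marketing Approval Extension: +344 days → 23 April 2011.
Prosecution Delay Deduction: −395 days → 24 March 2010.

2010-03-24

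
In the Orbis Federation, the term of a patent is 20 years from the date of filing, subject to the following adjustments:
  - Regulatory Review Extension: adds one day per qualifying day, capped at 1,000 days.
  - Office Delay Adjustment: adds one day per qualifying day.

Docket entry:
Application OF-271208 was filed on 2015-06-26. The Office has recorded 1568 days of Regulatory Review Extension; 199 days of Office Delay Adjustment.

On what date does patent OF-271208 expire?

2038-10-07

Base term: filing date + 20 years → 26 June 2035.
Regulatory Review Extension: 1568 days claimed exceeds the 1000-day cap, so +1000 days → 22 March 2038.
Office Delay Adjustment: +199 days → 7 October 2038.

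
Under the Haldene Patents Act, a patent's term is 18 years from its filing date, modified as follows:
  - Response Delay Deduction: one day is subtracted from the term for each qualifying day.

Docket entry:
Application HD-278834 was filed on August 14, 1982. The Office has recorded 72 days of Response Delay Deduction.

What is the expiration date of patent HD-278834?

Base term: filing date + 18 years → 14 August 2000.
Response Delay Deduction: −72 days → 3 June 2000.

June 3, 2000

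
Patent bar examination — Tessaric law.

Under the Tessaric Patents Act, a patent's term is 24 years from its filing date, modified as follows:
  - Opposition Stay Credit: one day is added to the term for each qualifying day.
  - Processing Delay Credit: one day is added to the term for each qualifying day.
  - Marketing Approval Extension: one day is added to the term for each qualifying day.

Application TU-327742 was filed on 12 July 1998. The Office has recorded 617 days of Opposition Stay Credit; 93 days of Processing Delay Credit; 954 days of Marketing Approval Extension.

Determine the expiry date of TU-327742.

Base term: filing date + 24 years → 12 July 2022.
Opposition Stay Credit: +617 days → 20 March 2024.
Processing Delay Credit: +93 days → 21 June 2024.
Marketing Approval Extension: +954 days → 31 January 2027.

2027-01-31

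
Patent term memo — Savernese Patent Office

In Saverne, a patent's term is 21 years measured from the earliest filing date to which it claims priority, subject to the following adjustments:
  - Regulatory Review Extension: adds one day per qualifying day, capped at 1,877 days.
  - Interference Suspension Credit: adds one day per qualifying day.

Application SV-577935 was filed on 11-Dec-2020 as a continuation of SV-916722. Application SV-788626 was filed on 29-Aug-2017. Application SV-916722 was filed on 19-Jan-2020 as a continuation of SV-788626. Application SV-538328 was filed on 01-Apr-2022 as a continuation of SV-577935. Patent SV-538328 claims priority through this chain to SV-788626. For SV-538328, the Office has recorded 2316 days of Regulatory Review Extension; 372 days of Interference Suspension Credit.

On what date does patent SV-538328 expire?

2044-10-25

Earliest priority filing: 29 August 2017.
Base term: 29 August 2017 + 21 years → 29 August 2038.
Regulatory Review Extension: 2316 days claimed exceeds the 1877-day cap, so +1877 days → 19 October 2043.
Interference Suspension Credit: +372 days → 25 October 2044.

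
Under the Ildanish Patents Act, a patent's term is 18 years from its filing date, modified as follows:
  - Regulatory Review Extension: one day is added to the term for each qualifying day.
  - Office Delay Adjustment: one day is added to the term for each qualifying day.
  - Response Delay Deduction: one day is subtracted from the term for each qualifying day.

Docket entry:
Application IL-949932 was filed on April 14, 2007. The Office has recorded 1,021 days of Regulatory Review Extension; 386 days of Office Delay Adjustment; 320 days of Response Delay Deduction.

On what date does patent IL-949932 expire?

April 5, 2028

Base term: filing date + 18 years → 14 April 2025.
Regulatory Review Extension: +1021 days → 30 January 2028.
Office Delay Adjustment: +386 days → 19 February 2029.
Response Delay Deduction: −320 days → 5 April 2028.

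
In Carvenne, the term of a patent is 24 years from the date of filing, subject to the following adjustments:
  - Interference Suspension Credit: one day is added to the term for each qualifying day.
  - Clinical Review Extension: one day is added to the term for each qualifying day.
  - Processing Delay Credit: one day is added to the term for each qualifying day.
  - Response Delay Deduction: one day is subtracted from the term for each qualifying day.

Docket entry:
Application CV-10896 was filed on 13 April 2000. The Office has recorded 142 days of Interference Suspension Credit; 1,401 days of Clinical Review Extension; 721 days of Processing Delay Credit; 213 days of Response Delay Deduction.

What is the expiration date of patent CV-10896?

November 24, 2029

Base term: filing date + 24 years → 13 April 2024.
Interference Suspension Credit: +142 days → 2 September 2024.
Clinical Review Extension: +1401 days → 4 July 2028.
Processing Delay Credit: +721 days → 25 June 2030.
Response Delay Deduction: −213 days → 24 November 2029.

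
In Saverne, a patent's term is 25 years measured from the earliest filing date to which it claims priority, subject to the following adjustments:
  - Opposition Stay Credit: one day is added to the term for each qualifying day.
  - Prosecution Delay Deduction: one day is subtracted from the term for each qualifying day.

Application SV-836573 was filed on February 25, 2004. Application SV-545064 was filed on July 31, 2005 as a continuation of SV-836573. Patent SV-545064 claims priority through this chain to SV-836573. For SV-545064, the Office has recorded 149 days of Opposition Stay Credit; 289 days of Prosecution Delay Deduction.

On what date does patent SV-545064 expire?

Earliest priority filing: 25 February 2004.
Base term: 25 February 2004 + 25 years → 25 February 2029.
Opposition Stay Credit: +149 days → 24 July 2029.
Prosecution Delay Deduction: −289 days → 8 October 2028.

October 8, 2028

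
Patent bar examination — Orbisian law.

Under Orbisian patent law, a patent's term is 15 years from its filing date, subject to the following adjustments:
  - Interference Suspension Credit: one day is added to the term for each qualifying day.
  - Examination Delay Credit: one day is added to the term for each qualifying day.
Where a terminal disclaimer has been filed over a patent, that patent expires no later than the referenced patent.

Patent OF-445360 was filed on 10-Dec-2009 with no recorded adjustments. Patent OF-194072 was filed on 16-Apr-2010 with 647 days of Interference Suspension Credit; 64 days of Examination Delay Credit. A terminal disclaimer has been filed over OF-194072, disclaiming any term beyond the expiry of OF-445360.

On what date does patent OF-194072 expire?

Natural term of OF-194072:
  Base: filing + 15 years → 16 April 2025.
  Interference Suspension Credit: +647 days → 23 January 2027.
  Examination Delay Credit: +64 days → 28 March 2027.
Expiry of referenced patent OF-445360:
  Base: filing + 15 years → 10 December 2024.
Terminal disclaimer: OF-194072 expires on the earlier of 28 March 2027 and 10 December 2024.

December 10, 2024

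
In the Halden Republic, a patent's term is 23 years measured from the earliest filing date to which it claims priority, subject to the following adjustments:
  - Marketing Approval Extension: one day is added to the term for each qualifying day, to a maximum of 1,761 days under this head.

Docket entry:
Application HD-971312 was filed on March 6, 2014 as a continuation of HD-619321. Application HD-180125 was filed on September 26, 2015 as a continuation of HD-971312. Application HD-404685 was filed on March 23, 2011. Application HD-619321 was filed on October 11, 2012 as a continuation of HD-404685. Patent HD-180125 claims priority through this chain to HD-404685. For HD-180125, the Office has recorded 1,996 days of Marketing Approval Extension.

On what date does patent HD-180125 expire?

January 17, 2039

Earliest priority filing: 23 March 2011.
Base term: 23 March 2011 + 23 years → 23 March 2034.
Marketing Approval Extension: 1996 days claimed exceeds the 1761-day cap, so +1761 days → 17 January 2039.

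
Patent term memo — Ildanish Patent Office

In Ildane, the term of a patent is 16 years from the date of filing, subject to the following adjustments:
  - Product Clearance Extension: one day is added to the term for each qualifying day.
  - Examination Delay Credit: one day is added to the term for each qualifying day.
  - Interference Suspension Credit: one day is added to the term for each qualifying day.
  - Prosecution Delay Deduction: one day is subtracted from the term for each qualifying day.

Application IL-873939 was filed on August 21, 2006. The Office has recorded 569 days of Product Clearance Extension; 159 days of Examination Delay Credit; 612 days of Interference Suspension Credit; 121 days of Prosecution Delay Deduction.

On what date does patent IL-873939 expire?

Base term: filing date + 16 years → 21 August 2022.
Product Clearance Extension: +569 days → 12 March 2024.
Examination Delay Credit: +159 days → 18 August 2024.
Interference Suspension Credit: +612 days → 22 April 2026.
Prosecution Delay Deduction: −121 days → 22 December 2025.

December 22, 2025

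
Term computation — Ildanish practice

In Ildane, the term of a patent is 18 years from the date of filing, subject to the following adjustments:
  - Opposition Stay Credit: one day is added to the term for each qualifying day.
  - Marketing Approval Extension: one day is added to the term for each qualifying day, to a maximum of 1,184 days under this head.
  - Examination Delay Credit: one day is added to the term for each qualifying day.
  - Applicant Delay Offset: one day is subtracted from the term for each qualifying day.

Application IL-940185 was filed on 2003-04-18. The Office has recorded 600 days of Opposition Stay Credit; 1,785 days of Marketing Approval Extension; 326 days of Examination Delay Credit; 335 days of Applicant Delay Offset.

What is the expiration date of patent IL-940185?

2026-02-26

Base term: filing date + 18 years → 18 April 2021.
Opposition Stay Credit: +600 days → 9 December 2022.
Marketing Approval Extension: 1785 days claimed exceeds the 1184-day cap, so +1184 days → 7 March 2026.
Examination Delay Credit: +326 days → 27 January 2027.
Applicant Delay Offset: −335 days → 26 February 2026.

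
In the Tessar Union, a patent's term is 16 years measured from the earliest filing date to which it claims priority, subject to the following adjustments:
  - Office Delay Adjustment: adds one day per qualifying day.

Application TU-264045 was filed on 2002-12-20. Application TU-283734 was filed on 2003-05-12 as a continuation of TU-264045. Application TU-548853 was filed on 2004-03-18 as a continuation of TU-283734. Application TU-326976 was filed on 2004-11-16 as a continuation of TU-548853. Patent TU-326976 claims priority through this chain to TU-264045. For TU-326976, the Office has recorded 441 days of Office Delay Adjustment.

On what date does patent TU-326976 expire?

2020-03-05

Earliest priority filing: 20 December 2002.
Base term: 20 December 2002 + 16 years → 20 December 2018.
Office Delay Adjustment: +441 days → 5 March 2020.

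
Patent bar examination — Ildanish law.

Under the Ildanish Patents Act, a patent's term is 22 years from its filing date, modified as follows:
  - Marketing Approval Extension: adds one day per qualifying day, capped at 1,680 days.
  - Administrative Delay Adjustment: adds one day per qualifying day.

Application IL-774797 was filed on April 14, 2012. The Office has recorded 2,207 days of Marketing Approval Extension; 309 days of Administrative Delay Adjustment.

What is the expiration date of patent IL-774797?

Base term: filing date + 22 years → 14 April 2034.
Marketing Approval Extension: 2207 days claimed exceeds the 1680-day cap, so +1680 days → 19 November 2038.
Administrative Delay Adjustment: +309 days → 24 September 2039.

September 24, 2039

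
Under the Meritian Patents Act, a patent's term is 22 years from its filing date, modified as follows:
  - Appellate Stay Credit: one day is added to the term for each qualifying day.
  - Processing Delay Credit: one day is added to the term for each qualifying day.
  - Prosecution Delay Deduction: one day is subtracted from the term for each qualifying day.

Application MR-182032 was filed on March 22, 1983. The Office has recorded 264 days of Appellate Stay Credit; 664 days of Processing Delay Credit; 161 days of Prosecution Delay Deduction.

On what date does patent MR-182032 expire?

Base term: filing date + 22 years → 22 March 2005.
Appellate Stay Credit: +264 days → 11 December 2005.
Processing Delay Credit: +664 days → 6 October 2007.
Prosecution Delay Deduction: −161 days → 28 April 2007.

2007-04-28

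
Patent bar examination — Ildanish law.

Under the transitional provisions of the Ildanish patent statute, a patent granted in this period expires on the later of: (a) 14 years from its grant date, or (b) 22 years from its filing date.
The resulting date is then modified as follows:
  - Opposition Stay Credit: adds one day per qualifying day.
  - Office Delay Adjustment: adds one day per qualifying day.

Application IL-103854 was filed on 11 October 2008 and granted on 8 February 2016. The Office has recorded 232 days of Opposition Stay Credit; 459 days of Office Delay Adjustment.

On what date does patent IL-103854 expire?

2032-09-01

(a) grant + 14 years → 8 February 2030.
(b) filing + 22 years → 11 October 2030.
Later of the two: 11 October 2030.
Opposition Stay Credit: +232 days → 31 May 2031.
Office Delay Adjustment: +459 days → 1 September 2032.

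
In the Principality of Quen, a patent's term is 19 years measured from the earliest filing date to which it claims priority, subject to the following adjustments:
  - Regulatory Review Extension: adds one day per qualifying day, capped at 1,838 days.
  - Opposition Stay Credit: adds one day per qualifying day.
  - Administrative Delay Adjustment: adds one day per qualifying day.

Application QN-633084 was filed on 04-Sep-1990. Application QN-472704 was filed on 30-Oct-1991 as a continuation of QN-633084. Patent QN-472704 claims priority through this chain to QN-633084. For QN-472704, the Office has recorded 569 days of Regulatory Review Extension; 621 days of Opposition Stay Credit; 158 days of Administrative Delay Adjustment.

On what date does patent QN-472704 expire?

May 14, 2013

Earliest priority filing: 4 September 1990.
Base term: 4 September 1990 + 19 years → 4 September 2009.
Regulatory Review Extension: 569 days (within the 1838-day cap) → +569 days → 27 March 2011.
Opposition Stay Credit: +621 days → 7 December 2012.
Administrative Delay Adjustment: +158 days → 14 May 2013.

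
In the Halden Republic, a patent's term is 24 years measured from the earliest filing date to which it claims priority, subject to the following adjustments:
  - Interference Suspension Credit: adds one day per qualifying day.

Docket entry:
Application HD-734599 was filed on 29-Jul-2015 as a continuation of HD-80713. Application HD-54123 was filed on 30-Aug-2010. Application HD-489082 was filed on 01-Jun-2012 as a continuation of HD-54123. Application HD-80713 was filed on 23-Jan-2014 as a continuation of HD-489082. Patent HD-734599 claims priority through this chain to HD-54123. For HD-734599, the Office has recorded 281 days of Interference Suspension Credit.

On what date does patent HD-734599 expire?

2035-06-07

Earliest priority filing: 30 August 2010.
Base term: 30 August 2010 + 24 years → 30 August 2034.
Interference Suspension Credit: +281 days → 7 June 2035.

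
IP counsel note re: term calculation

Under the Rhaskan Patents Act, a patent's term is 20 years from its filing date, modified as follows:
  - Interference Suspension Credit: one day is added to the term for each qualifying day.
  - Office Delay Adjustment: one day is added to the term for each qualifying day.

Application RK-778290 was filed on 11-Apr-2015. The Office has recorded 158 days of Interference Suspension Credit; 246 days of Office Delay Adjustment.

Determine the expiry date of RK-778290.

Base term: filing date + 20 years → 11 April 2035.
Interference Suspension Credit: +158 days → 16 September 2035.
Office Delay Adjustment: +246 days → 19 May 2036.

2036-05-19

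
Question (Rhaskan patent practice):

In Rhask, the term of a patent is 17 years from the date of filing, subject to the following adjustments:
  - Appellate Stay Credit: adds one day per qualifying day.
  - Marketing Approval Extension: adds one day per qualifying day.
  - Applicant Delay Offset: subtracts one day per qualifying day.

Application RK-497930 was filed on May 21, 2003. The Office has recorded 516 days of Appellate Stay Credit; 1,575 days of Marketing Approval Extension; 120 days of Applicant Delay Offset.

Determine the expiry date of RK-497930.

Base term: filing date + 17 years → 21 May 2020.
Appellate Stay Credit: +516 days → 19 October 2021.
Marketing Approval Extension: +1575 days → 10 February 2026.
Applicant Delay Offset: −120 days → 13 October 2025.

October 13, 2025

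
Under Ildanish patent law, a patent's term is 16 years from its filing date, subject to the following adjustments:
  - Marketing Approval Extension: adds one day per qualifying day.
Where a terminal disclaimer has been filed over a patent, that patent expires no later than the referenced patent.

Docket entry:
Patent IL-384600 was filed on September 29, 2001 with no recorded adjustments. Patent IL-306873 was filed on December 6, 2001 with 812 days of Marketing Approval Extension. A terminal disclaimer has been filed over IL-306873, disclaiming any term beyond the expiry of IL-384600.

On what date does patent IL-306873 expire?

Natural term of IL-306873:
  Base: filing + 16 years → 6 December 2017.
  Marketing Approval Extension: +812 days → 26 February 2020.
Expiry of referenced patent IL-384600:
  Base: filing + 16 years → 29 September 2017.
Terminal disclaimer: IL-306873 expires on the earlier of 26 February 2020 and 29 September 2017.

September 29, 2017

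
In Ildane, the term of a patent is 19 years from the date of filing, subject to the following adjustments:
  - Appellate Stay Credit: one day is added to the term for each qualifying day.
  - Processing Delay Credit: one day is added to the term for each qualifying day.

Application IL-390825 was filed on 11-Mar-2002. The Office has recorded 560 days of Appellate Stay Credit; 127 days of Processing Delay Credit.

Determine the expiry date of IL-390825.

January 27, 2023

Base term: filing date + 19 years → 11 March 2021.
Appellate Stay Credit: +560 days → 22 September 2022.
Processing Delay Credit: +127 days → 27 January 2023.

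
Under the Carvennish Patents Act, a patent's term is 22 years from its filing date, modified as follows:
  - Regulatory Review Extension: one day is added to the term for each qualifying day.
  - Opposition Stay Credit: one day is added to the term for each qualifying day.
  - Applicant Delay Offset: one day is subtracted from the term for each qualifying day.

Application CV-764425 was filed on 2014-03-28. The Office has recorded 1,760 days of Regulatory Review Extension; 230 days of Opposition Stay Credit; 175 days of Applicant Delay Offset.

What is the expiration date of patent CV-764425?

March 17, 2041

Base term: filing date + 22 years → 28 March 2036.
Regulatory Review Extension: +1760 days → 21 January 2041.
Opposition Stay Credit: +230 days → 8 September 2041.
Applicant Delay Offset: −175 days → 17 March 2041.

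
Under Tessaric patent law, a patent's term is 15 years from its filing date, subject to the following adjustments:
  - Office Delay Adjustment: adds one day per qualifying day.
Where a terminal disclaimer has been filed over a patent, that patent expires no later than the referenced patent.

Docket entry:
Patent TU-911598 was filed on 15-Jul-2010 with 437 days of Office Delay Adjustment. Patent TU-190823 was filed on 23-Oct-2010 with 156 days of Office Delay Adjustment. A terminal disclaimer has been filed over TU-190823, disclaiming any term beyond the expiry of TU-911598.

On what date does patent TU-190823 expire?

Natural term of TU-190823:
  Base: filing + 15 years → 23 October 2025.
  Office Delay Adjustment: +156 days → 28 March 2026.
Expiry of referenced patent TU-911598:
  Base: filing + 15 years → 15 July 2025.
  Office Delay Adjustment: +437 days → 25 September 2026.
Terminal disclaimer: TU-190823 expires on the earlier of 28 March 2026 and 25 September 2026.

2026-03-28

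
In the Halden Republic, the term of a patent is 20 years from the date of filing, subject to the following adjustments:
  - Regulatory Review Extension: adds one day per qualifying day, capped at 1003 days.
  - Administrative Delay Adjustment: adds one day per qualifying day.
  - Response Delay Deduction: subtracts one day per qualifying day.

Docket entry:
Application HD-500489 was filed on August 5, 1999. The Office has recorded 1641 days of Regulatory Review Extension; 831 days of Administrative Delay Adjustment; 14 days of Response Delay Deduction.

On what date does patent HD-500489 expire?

2024-07-29

Base term: filing date + 20 years → 5 August 2019.
Regulatory Review Extension: 1641 days claimed exceeds the 1003-day cap, so +1003 days → 4 May 2022.
Administrative Delay Adjustment: +831 days → 12 August 2024.
Response Delay Deduction: −14 days → 29 July 2024.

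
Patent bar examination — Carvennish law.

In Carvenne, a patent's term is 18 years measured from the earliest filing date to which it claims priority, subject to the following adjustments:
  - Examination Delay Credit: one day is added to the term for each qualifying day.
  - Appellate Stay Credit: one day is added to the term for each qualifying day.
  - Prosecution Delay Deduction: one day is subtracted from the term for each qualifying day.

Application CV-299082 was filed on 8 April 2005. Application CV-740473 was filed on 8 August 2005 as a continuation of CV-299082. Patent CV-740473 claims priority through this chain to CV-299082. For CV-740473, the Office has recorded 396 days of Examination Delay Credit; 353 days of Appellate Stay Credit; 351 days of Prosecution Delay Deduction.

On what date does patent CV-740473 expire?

2024-05-10

Earliest priority filing: 8 April 2005.
Base term: 8 April 2005 + 18 years → 8 April 2023.
Examination Delay Credit: +396 days → 8 May 2024.
Appellate Stay Credit: +353 days → 26 April 2025.
Prosecution Delay Deduction: −351 days → 10 May 2024.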